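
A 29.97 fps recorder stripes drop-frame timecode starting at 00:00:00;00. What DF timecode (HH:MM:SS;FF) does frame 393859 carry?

03:39:01;25

Ten DF minutes hold 17982 frames, so frame 393859 lies in block 21 (frames 377622–395603) with 16237 frames into that block.
The block's first minute is 1800 frames and the rest 1798 each; 16237 frames reaches minute 9, so 21 × 18 + 9 × 2 = 396 labels have been skipped so far.
Adding those back, label number 393859 + 396 = 394255 at 30 labels/s is 13141 s + 25 f = 3 h 39 min 1 s frame 25, i.e. 03:39:01;25.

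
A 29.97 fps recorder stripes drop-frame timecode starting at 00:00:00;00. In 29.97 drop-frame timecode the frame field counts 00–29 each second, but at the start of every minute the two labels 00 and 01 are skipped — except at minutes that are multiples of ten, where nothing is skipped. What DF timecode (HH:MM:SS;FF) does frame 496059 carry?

04:35:51;25

Each 10-minute DF block holds 10 × 60 × 30 − 9 × 2 = 17982 frames. 496059 ÷ 17982 → 27 full blocks, remainder 10545.
Within the partial block the first minute is 1800 frames and each further minute 1798, so 5 further minute boundaries passed. Total skipped labels = 18 × 27 + 2 × 5 = 496.
Non-drop label index = 496059 + 496 = 496555; at 30 labels/s that is 04:35:51:25, i.e. DF 04:35:51;25.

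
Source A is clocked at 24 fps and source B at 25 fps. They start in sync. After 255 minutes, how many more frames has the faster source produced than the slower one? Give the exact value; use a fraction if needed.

15300 frames

255 min = 15300 s.
A emits 24 × 15300 = 367200 frames; B emits 25 × 15300 = 382500.
Difference = 15300 frames; B is ahead of A.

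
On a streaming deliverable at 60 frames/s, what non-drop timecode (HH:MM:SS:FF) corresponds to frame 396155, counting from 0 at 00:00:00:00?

396155 ÷ 60 = 6602 full seconds, remainder 35 frames.
6602 s = 1 h 50 min 2 s.
Timecode: 01:50:02:35.

01:50:02:35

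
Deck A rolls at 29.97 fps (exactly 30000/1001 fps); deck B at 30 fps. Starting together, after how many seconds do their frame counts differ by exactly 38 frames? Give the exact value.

19019/15 seconds

The gap grows by |30 − 30000/1001| = 30/1001 frames per second.
Time for a 38-frame gap: 38 ÷ (30/1001) = 19019/15 s.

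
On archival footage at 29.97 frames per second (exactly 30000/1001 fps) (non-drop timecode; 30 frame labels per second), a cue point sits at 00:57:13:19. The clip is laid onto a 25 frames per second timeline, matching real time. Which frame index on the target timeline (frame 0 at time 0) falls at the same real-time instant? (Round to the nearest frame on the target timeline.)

Source frame index: (0×3600 + 57×60 + 13) × 30 + 19 = 103009.
Real time: 103009 / (30000/1001) = 103112009/30000 s.
Target frame: (103112009/30000) × (25) = 103112009/1200 ≈ 85926.674 → 85927.

frame 85927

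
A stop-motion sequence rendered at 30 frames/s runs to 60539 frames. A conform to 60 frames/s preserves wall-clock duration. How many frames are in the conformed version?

Target frames = source frames × (target rate / source rate) = 60539 × (60)/(30) = 60539 × 2 = 121078.

121078 frames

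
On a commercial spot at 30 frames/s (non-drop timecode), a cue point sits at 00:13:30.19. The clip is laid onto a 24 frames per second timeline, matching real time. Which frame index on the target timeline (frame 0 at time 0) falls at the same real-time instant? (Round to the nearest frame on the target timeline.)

frame 19455

Source frame index: (0×3600 + 13×60 + 30) × 30 + 19 = 24319.
Real time: 24319 / (30) = 24319/30 s.
Target frame: (24319/30) × (24) = 97276/5 ≈ 19455.200 → 19455.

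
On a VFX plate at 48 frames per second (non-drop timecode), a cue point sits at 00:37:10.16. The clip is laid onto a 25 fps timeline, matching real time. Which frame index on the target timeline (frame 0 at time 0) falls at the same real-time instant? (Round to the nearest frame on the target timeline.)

Source frame index: (0×3600 + 37×60 + 10) × 48 + 16 = 107056.
Real time: 107056 / (48) = 6691/3 s.
Target frame: (6691/3) × (25) = 167275/3 ≈ 55758.333 → 55758.

frame 55758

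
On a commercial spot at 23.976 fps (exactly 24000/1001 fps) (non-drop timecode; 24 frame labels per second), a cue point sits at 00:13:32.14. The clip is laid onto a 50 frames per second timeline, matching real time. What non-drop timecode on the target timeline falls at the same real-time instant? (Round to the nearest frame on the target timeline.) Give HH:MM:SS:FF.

Source frame index: (0×3600 + 13×60 + 32) × 24 + 14 = 19502.
Real time: 19502 / (24000/1001) = 9760751/12000 s.
Target frame: (9760751/12000) × (50) = 9760751/240 ≈ 40669.796 → 40670.
At 50 labels/s: frame 40670 → 00:13:33:20.

00:13:33:20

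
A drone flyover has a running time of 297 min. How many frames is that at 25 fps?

445500 frames

297 min = 17820 s.
Frames = 17820 × 25 = 445500.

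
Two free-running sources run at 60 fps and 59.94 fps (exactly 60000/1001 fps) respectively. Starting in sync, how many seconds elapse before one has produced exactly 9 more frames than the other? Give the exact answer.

The gap grows by |60000/1001 − 60| = 60/1001 frames per second.
Time for a 9-frame gap: 9 ÷ (60/1001) = 150.15 s.

150.15 seconds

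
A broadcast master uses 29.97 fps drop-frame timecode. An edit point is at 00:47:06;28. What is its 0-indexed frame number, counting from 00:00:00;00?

84722

Complete 10-minute blocks: 4, each 17982 frames → 71928.
Remaining 7 whole minutes in the current block: 1800 + 6 × 1798 = 12588 frames.
Within the current minute: 6 × 30 + 28 − 2 = 206 (labels ;00/;01 skipped at this minute). Total = 71928 + 12588 + 206 = 84722.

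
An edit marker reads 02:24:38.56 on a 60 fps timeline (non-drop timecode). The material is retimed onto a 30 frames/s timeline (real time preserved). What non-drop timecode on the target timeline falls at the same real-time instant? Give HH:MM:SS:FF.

Source frame index: (2×3600 + 24×60 + 38) × 60 + 56 = 520736.
Real time: 520736 / (60) = 130184/15 s.
Target frame: (130184/15) × (30) = 260368.
At 30 labels/s: frame 260368 → 02:24:38:28.

02:24:38:28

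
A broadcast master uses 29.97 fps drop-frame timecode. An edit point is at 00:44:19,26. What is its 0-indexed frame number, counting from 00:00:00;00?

79716

As if non-drop at 30 labels/s: (0 × 3600 + 44 × 60 + 19) × 30 + 26 = 79796.
Minute boundaries passed: 44; those not divisible by 10: 44 − 4 = 40; dropped labels = 2 × 40 = 80.
Actual frame index = 79796 − 80 = 79716.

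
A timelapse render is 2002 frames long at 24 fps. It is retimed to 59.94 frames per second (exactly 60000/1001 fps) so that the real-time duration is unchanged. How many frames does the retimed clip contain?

Target frames = source frames × (target rate / source rate) = 2002 × (60000/1001)/(24) = 2002 × 2500/1001 = 5000.

5000 frames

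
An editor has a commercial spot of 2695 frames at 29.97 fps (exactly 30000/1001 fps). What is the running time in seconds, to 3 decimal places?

Running time = 2695 × 1001/30000 = 539539/6000 s ≈ 89.923 s.

89.923 seconds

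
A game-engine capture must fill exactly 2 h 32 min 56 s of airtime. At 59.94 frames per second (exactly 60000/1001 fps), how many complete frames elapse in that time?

2 h 32 min 56 s = 9176 s.
Frames = 9176 × 60000/1001 = 550560000/1001 ≈ 550009.9900.
Complete frames: 550009.

550009 frames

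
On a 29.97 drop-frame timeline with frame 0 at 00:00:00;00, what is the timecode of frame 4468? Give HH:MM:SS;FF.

Ten DF minutes hold 17982 frames, so frame 4468 lies in block 0 (frames 0–17981) with 4468 frames into that block.
The block's first minute is 1800 frames and the rest 1798 each; 4468 frames reaches minute 2, so 0 × 18 + 2 × 2 = 4 labels have been skipped so far.
Adding those back, label number 4468 + 4 = 4472 at 30 labels/s is 149 s + 2 f = 0 h 2 min 29 s frame 2, i.e. 00:02:29;02.

00:02:29;02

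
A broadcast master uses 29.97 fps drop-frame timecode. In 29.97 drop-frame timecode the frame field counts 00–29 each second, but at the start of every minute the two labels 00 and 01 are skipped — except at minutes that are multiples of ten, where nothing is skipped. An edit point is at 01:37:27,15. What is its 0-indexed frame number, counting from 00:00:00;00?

Complete 10-minute blocks: 9, each 17982 frames → 161838.
Remaining 7 whole minutes in the current block: 1800 + 6 × 1798 = 12588 frames.
Within the current minute: 27 × 30 + 15 − 2 = 823 (labels ;00/;01 skipped at this minute). Total = 161838 + 12588 + 823 = 175249.

175249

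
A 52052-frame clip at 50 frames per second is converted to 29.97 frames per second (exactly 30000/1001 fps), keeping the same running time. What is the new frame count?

31200 frames

Target frames = source frames × (target rate / source rate) = 52052 × (30000/1001)/(50) = 52052 × 600/1001 = 31200.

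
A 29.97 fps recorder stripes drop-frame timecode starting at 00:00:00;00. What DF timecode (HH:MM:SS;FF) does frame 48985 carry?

00:27:14;15

Ten DF minutes hold 17982 frames, so frame 48985 lies in block 2 (frames 35964–53945) with 13021 frames into that block.
The block's first minute is 1800 frames and the rest 1798 each; 13021 frames reaches minute 7, so 2 × 18 + 7 × 2 = 50 labels have been skipped so far.
Adding those back, label number 48985 + 50 = 49035 at 30 labels/s is 1634 s + 15 f = 0 h 27 min 14 s frame 15, i.e. 00:27:14;15.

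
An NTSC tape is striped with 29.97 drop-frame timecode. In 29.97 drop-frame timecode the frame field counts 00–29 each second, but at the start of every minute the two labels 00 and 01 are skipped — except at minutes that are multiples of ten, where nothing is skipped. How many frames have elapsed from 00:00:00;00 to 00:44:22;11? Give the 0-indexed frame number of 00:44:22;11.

79791

As if non-drop at 30 labels/s: (0 × 3600 + 44 × 60 + 22) × 30 + 11 = 79871.
Minute boundaries passed: 44; those not divisible by 10: 44 − 4 = 40; dropped labels = 2 × 40 = 80.
Actual frame index = 79871 − 80 = 79791.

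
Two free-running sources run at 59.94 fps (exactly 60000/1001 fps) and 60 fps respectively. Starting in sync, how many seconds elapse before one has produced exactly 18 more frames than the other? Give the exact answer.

The gap grows by |60 − 60000/1001| = 60/1001 frames per second.
Time for a 18-frame gap: 18 ÷ (60/1001) = 300.3 s.

300.3 seconds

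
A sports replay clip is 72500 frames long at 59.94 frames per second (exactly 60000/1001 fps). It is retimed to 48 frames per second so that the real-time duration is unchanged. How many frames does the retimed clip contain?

Target frames = source frames × (target rate / source rate) = 72500 × (48)/(60000/1001) = 72500 × 1001/1250 = 58058.

58058 frames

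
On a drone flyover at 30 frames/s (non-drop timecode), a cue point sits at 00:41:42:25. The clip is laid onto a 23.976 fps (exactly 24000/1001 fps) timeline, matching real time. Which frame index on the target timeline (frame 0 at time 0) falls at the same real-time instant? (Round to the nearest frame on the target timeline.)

Source frame index: (0×3600 + 41×60 + 42) × 30 + 25 = 75085.
Real time: 75085 / (30) = 15017/6 s.
Target frame: (15017/6) × (24000/1001) = 60068000/1001 ≈ 60007.992 → 60008.

frame 60008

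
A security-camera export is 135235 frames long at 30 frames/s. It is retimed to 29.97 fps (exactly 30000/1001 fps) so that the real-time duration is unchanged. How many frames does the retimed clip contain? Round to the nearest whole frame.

Frames at target rate = 135235 × (30000/1001) / (30) = 135235000/1001 ≈ 135099.900.
Nearest whole frame: 135100.

135100 frames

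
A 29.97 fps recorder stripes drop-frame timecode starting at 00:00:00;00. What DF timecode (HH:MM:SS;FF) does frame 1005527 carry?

Each 10-minute DF block holds 10 × 60 × 30 − 9 × 2 = 17982 frames. 1005527 ÷ 17982 → 55 full blocks, remainder 16517.
Within the partial block the first minute is 1800 frames and each further minute 1798, so 9 further minute boundaries passed. Total skipped labels = 18 × 55 + 2 × 9 = 1008.
Non-drop label index = 1005527 + 1008 = 1006535; at 30 labels/s that is 09:19:11:05, i.e. DF 09:19:11;05.

09:19:11;05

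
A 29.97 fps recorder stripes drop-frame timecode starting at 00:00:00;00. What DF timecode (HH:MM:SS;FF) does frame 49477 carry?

00:27:30;27

Each 10-minute DF block holds 10 × 60 × 30 − 9 × 2 = 17982 frames. 49477 ÷ 17982 → 2 full blocks, remainder 13513.
Within the partial block the first minute is 1800 frames and each further minute 1798, so 7 further minute boundaries passed. Total skipped labels = 18 × 2 + 2 × 7 = 50.
Non-drop label index = 49477 + 50 = 49527; at 30 labels/s that is 00:27:30:27, i.e. DF 00:27:30;27.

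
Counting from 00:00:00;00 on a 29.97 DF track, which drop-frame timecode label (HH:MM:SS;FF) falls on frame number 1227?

00:00:40;27

Each 10-minute DF block holds 10 × 60 × 30 − 9 × 2 = 17982 frames. 1227 ÷ 17982 → 0 full blocks, remainder 1227.
Within the partial block the first minute is 1800 frames and each further minute 1798, so 0 further minute boundaries passed. Total skipped labels = 18 × 0 + 2 × 0 = 0.
Non-drop label index = 1227 + 0 = 1227; at 30 labels/s that is 00:00:40:27, i.e. DF 00:00:40;27.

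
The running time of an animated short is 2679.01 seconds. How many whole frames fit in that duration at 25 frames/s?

Frames = 2679.01 × 25 = 267901/4 ≈ 66975.2500.
Complete frames: 66975.

66975 frames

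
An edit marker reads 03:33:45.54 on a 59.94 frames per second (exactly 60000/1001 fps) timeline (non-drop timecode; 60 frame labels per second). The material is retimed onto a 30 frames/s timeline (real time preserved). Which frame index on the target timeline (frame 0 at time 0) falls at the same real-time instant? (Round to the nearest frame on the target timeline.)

frame 385162

Source frame index: (3×3600 + 33×60 + 45) × 60 + 54 = 769554.
Real time: 769554 / (60000/1001) = 128387259/10000 s.
Target frame: (128387259/10000) × (30) = 385161777/1000 ≈ 385161.777 → 385162.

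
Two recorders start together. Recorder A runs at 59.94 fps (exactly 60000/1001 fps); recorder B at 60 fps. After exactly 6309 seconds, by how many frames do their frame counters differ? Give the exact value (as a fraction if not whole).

378540/1001 frames

A emits 60000/1001 × 6309 = 378540000/1001 frames; B emits 60 × 6309 = 378540.
Difference = 378540/1001 frames (≈ 378.1618); B is ahead of A.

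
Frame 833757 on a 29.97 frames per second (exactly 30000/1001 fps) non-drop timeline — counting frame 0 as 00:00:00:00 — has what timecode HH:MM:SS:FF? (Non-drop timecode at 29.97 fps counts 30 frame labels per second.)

07:43:11:27

833757 ÷ 30 = 27791 full seconds, remainder 27 frames.
27791 s = 7 h 43 min 11 s.
Timecode: 07:43:11:27.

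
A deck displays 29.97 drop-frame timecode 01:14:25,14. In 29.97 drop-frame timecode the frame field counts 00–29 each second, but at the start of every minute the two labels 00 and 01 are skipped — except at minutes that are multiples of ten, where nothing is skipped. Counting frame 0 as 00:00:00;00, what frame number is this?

133830

As if non-drop at 30 labels/s: (1 × 3600 + 14 × 60 + 25) × 30 + 14 = 133964.
Minute boundaries passed: 74; those not divisible by 10: 74 − 7 = 67; dropped labels = 2 × 67 = 134.
Actual frame index = 133964 − 134 = 133830.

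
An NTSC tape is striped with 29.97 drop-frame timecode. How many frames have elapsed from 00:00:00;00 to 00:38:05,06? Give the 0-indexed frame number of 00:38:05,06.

68486

As if non-drop at 30 labels/s: (0 × 3600 + 38 × 60 + 5) × 30 + 6 = 68556.
Minute boundaries passed: 38; those not divisible by 10: 38 − 3 = 35; dropped labels = 2 × 35 = 70.
Actual frame index = 68556 − 70 = 68486.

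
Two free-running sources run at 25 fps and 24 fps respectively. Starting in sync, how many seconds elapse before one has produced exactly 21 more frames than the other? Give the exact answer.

21 seconds

The gap grows by |24 − 25| = 1 frame per second.
Time for a 21-frame gap: 21 ÷ (1) = 21 s.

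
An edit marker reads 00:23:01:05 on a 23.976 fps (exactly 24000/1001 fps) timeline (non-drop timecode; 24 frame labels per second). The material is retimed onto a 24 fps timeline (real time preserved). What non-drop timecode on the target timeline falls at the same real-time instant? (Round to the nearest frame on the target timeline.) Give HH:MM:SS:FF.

00:23:02:14

Source frame index: (0×3600 + 23×60 + 1) × 24 + 5 = 33149.
Real time: 33149 / (24000/1001) = 33182149/24000 s.
Target frame: (33182149/24000) × (24) = 33182149/1000 ≈ 33182.149 → 33182.
At 24 labels/s: frame 33182 → 00:23:02:14.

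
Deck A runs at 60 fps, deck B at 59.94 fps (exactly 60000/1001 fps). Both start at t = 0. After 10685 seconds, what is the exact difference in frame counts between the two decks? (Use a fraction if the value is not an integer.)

641100/1001 frames

A emits 60 × 10685 = 641100 frames; B emits 60000/1001 × 10685 = 641100000/1001.
Difference = 641100/1001 frames (≈ 640.4595); B is behind A.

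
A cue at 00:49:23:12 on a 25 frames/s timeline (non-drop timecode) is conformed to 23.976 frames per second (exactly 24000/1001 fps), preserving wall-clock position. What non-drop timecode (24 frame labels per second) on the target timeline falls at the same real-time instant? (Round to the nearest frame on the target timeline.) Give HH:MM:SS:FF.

00:49:20:12

Source frame index: (0×3600 + 49×60 + 23) × 25 + 12 = 74087.
Real time: 74087 / (25) = 74087/25 s.
Target frame: (74087/25) × (24000/1001) = 5471040/77 ≈ 71052.468 → 71052.
At 24 labels/s: frame 71052 → 00:49:20:12.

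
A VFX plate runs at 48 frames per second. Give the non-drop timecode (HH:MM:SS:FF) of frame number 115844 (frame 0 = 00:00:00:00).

115844 ÷ 48 = 2413 full seconds, remainder 20 frames.
2413 s = 0 h 40 min 13 s.
Timecode: 00:40:13:20.

00:40:13:20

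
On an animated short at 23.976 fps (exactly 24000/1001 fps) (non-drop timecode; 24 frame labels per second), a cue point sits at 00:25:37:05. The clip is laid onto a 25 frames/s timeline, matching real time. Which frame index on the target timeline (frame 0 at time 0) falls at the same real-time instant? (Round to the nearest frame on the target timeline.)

frame 38469

Source frame index: (0×3600 + 25×60 + 37) × 24 + 5 = 36893.
Real time: 36893 / (24000/1001) = 36929893/24000 s.
Target frame: (36929893/24000) × (25) = 36929893/960 ≈ 38468.639 → 38469.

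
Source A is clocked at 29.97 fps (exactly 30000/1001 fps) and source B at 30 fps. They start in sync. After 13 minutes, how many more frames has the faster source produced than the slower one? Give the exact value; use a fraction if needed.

1800/77 frames

13 min = 780 s.
A emits 30000/1001 × 780 = 1800000/77 frames; B emits 30 × 780 = 23400.
Difference = 1800/77 frames (≈ 23.3766); B is ahead of A.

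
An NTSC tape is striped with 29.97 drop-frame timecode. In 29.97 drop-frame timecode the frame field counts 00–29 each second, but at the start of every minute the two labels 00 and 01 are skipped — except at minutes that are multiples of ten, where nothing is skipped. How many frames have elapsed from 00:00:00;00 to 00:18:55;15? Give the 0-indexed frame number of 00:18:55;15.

34031

Complete 10-minute blocks: 1, each 17982 frames → 17982.
Remaining 8 whole minutes in the current block: 1800 + 7 × 1798 = 14386 frames.
Within the current minute: 55 × 30 + 15 − 2 = 1663 (labels ;00/;01 skipped at this minute). Total = 17982 + 14386 + 1663 = 34031.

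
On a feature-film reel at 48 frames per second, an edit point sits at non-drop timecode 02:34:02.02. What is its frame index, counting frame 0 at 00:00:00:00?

Total seconds to the label: (2 × 3600 + 34 × 60 + 2) = 9242.
Frame index = 9242 × 48 + 2 = 443618.

frame 443618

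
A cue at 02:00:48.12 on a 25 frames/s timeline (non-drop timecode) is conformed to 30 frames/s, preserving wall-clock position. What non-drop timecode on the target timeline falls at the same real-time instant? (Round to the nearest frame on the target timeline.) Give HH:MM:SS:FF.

02:00:48:14

Source frame index: (2×3600 + 0×60 + 48) × 25 + 12 = 181212.
Real time: 181212 / (25) = 181212/25 s.
Target frame: (181212/25) × (30) = 1087272/5 ≈ 217454.400 → 217454.
At 30 labels/s: frame 217454 → 02:00:48:14.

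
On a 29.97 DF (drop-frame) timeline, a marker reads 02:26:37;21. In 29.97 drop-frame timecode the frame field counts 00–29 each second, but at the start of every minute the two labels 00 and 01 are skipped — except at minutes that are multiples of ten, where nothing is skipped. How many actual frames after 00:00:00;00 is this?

Complete 10-minute blocks: 14, each 17982 frames → 251748.
Remaining 6 whole minutes in the current block: 1800 + 5 × 1798 = 10790 frames.
Within the current minute: 37 × 30 + 21 − 2 = 1129 (labels ;00/;01 skipped at this minute). Total = 251748 + 10790 + 1129 = 263667.

263667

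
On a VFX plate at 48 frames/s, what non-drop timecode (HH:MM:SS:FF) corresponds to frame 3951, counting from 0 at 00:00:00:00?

3951 ÷ 48 = 82 full seconds, remainder 15 frames.
82 s = 0 h 1 min 22 s.
Timecode: 00:01:22:15.

00:01:22:15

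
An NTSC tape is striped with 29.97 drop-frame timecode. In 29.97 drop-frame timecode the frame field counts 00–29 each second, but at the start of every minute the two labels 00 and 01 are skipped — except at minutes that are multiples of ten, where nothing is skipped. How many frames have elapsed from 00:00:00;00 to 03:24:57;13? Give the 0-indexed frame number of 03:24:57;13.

As if non-drop at 30 labels/s: (3 × 3600 + 24 × 60 + 57) × 30 + 13 = 368923.
Minute boundaries passed: 204; those not divisible by 10: 204 − 20 = 184; dropped labels = 2 × 184 = 368.
Actual frame index = 368923 − 368 = 368555.

368555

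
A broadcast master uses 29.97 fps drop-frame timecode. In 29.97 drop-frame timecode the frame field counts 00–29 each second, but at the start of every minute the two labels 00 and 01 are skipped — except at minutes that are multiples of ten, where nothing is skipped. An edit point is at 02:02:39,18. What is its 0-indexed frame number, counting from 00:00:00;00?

220568

Complete 10-minute blocks: 12, each 17982 frames → 215784.
Remaining 2 whole minutes in the current block: 1800 + 1 × 1798 = 3598 frames.
Within the current minute: 39 × 30 + 18 − 2 = 1186 (labels ;00/;01 skipped at this minute). Total = 215784 + 3598 + 1186 = 220568.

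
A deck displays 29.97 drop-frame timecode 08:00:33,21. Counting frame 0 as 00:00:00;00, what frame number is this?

864147

As if non-drop at 30 labels/s: (8 × 3600 + 0 × 60 + 33) × 30 + 21 = 865011.
Minute boundaries passed: 480; those not divisible by 10: 480 − 48 = 432; dropped labels = 2 × 432 = 864.
Actual frame index = 865011 − 864 = 864147.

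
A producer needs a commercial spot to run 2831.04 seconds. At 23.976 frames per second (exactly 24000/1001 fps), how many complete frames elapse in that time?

Frames = 2831.04 × 24000/1001 = 67944960/1001 ≈ 67877.0829.
Complete frames: 67877.

67877 frames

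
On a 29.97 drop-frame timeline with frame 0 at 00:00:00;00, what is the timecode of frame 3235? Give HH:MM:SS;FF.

00:01:47;27

Each 10-minute DF block holds 10 × 60 × 30 − 9 × 2 = 17982 frames. 3235 ÷ 17982 → 0 full blocks, remainder 3235.
Within the partial block the first minute is 1800 frames and each further minute 1798, so 1 further minute boundary passed. Total skipped labels = 18 × 0 + 2 × 1 = 2.
Non-drop label index = 3235 + 2 = 3237; at 30 labels/s that is 00:01:47:27, i.e. DF 00:01:47;27.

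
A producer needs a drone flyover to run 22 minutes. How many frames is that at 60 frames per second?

79200 frames

22 min = 1320 s.
Frames = 1320 × 60 = 79200.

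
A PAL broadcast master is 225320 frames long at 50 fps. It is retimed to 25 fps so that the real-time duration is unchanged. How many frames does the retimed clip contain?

112660 frames

Target frames = source frames × (target rate / source rate) = 225320 × (25)/(50) = 225320 × 1/2 = 112660.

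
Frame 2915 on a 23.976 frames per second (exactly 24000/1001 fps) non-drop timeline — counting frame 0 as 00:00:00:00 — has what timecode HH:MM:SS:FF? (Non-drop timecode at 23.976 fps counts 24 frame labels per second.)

00:02:01:11

2915 ÷ 24 = 121 full seconds, remainder 11 frames.
121 s = 0 h 2 min 1 s.
Timecode: 00:02:01:11.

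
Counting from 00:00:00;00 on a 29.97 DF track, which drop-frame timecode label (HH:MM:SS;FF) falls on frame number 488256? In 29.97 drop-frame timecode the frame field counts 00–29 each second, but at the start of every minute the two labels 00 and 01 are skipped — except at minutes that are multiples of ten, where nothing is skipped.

04:31:31;14

Each 10-minute DF block holds 10 × 60 × 30 − 9 × 2 = 17982 frames. 488256 ÷ 17982 → 27 full blocks, remainder 2742.
Within the partial block the first minute is 1800 frames and each further minute 1798, so 1 further minute boundary passed. Total skipped labels = 18 × 27 + 2 × 1 = 488.
Non-drop label index = 488256 + 488 = 488744; at 30 labels/s that is 04:31:31:14, i.e. DF 04:31:31;14.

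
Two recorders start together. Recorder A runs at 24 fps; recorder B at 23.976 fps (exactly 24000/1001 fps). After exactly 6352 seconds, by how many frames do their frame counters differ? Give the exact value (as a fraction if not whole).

A emits 24 × 6352 = 152448 frames; B emits 24000/1001 × 6352 = 152448000/1001.
Difference = 152448/1001 frames (≈ 152.2957); B is behind A.

152448/1001 frames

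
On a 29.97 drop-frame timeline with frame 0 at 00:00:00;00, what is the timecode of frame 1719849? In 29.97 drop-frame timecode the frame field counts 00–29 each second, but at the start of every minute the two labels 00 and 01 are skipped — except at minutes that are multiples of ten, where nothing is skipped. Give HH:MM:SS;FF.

Ten DF minutes hold 17982 frames, so frame 1719849 lies in block 95 (frames 1708290–1726271) with 11559 frames into that block.
The block's first minute is 1800 frames and the rest 1798 each; 11559 frames reaches minute 6, so 95 × 18 + 6 × 2 = 1722 labels have been skipped so far.
Adding those back, label number 1719849 + 1722 = 1721571 at 30 labels/s is 57385 s + 21 f = 15 h 56 min 25 s frame 21, i.e. 15:56:25;21.

15:56:25;21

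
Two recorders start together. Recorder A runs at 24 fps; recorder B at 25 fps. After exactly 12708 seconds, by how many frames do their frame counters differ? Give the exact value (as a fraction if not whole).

A emits 24 × 12708 = 304992 frames; B emits 25 × 12708 = 317700.
Difference = 12708 frames; B is ahead of A.

12708 frames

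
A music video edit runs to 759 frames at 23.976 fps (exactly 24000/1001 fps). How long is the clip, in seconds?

Running time = 759 / (24000/1001) = 31.656625 s.

31.656625 seconds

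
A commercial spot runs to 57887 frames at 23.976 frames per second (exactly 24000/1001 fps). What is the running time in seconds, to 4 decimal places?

2414.3703 seconds

Running time = 57887 × 1001/24000 = 57944887/24000 s ≈ 2414.3703 s.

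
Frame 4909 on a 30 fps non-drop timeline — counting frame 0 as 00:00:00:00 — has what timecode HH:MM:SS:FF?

00:02:43:19

4909 ÷ 30 = 163 full seconds, remainder 19 frames.
163 s = 0 h 2 min 43 s.
Timecode: 00:02:43:19.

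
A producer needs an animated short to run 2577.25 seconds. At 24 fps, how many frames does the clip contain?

Frames = 2577.25 × 24 = 61854.

61854 frames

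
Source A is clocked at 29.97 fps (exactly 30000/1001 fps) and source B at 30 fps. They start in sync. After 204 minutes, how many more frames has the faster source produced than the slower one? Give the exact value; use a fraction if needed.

204 min = 12240 s.
A emits 30000/1001 × 12240 = 367200000/1001 frames; B emits 30 × 12240 = 367200.
Difference = 367200/1001 frames (≈ 366.8332); B is ahead of A.

367200/1001 frames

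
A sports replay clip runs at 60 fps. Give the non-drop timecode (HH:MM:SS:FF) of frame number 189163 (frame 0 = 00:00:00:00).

00:52:32:43

189163 ÷ 60 = 3152 full seconds, remainder 43 frames.
3152 s = 0 h 52 min 32 s.
Timecode: 00:52:32:43.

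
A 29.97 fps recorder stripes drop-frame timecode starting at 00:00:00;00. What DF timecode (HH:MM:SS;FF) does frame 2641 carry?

Ten DF minutes hold 17982 frames, so frame 2641 lies in block 0 (frames 0–17981) with 2641 frames into that block.
The block's first minute is 1800 frames and the rest 1798 each; 2641 frames reaches minute 1, so 0 × 18 + 1 × 2 = 2 labels have been skipped so far.
Adding those back, label number 2641 + 2 = 2643 at 30 labels/s is 88 s + 3 f = 0 h 1 min 28 s frame 3, i.e. 00:01:28;03.

00:01:28;03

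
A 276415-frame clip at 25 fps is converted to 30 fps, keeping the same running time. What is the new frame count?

331698 frames

Frames at target rate = 276415 × (30) / (25) = 331698.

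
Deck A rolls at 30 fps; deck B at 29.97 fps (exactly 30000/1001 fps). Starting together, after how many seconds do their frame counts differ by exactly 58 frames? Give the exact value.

29029/15 seconds

The gap grows by |30000/1001 − 30| = 30/1001 frames per second.
Time for a 58-frame gap: 58 ÷ (30/1001) = 29029/15 s.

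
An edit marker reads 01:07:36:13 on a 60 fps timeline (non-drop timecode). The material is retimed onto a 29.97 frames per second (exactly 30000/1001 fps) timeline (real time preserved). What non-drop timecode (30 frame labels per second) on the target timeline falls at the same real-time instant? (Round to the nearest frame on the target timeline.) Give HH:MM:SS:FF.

01:07:32:05

Source frame index: (1×3600 + 7×60 + 36) × 60 + 13 = 243373.
Real time: 243373 / (60) = 243373/60 s.
Target frame: (243373/60) × (30000/1001) = 9360500/77 ≈ 121564.935 → 121565.
At 30 labels/s: frame 121565 → 01:07:32:05.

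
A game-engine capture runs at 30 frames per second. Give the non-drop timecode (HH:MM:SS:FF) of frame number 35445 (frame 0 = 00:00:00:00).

35445 ÷ 30 = 1181 full seconds, remainder 15 frames.
1181 s = 0 h 19 min 41 s.
Timecode: 00:19:41:15.

00:19:41:15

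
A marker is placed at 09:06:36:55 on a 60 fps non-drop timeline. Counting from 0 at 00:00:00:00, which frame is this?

Total seconds to the label: (9 × 3600 + 6 × 60 + 36) = 32796.
Frame index = 32796 × 60 + 55 = 1967815.

frame 1967815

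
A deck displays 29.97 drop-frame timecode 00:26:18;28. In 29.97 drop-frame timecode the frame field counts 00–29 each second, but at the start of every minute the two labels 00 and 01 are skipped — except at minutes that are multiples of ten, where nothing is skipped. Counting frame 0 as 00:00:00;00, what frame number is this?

47320

As if non-drop at 30 labels/s: (0 × 3600 + 26 × 60 + 18) × 30 + 28 = 47368.
Minute boundaries passed: 26; those not divisible by 10: 26 − 2 = 24; dropped labels = 2 × 24 = 48.
Actual frame index = 47368 − 48 = 47320.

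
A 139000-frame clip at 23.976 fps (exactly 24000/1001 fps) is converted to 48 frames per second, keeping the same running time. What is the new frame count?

278278 frames

Target frames = source frames × (target rate / source rate) = 139000 × (48)/(24000/1001) = 139000 × 1001/500 = 278278.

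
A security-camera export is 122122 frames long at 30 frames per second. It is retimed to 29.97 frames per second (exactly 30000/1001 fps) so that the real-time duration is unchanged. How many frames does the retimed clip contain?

Target frames = source frames × (target rate / source rate) = 122122 × (30000/1001)/(30) = 122122 × 1000/1001 = 122000.

122000 frames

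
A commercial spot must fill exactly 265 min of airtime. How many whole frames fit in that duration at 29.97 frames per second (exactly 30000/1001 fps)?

476523 frames

265 min = 15900 s.
Frames = 15900 × 30000/1001 = 477000000/1001 ≈ 476523.4765.
Complete frames: 476523.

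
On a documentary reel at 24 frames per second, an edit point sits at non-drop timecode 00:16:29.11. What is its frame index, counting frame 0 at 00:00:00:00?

frame 23747

Total seconds to the label: (0 × 3600 + 16 × 60 + 29) = 989.
Frame index = 989 × 24 + 11 = 23747.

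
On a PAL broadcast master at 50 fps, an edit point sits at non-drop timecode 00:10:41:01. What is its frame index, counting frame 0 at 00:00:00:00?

Total seconds to the label: (0 × 3600 + 10 × 60 + 41) = 641.
Frame index = 641 × 50 + 1 = 32051.

32051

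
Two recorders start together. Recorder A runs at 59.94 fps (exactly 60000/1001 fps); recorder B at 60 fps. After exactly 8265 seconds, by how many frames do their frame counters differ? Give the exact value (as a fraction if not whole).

495900/1001 frames

A emits 60000/1001 × 8265 = 495900000/1001 frames; B emits 60 × 8265 = 495900.
Difference = 495900/1001 frames (≈ 495.4046); B is ahead of A.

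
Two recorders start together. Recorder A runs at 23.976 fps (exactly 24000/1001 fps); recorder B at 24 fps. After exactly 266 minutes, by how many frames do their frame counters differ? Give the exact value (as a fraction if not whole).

54720/143 frames

266 min = 15960 s.
A emits 24000/1001 × 15960 = 54720000/143 frames; B emits 24 × 15960 = 383040.
Difference = 54720/143 frames (≈ 382.6573); B is ahead of A.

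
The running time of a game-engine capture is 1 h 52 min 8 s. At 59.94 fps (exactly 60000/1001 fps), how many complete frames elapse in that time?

403276 frames

1 h 52 min 8 s = 6728 s.
Frames = 6728 × 60000/1001 = 403680000/1001 ≈ 403276.7233.
Complete frames: 403276.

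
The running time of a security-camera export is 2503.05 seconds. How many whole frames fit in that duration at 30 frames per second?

75091 frames

Frames = 2503.05 × 30 = 150183/2 ≈ 75091.5000.
Complete frames: 75091.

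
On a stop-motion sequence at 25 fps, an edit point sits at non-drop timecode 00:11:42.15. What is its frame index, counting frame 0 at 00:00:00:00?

17565

Total seconds to the label: (0 × 3600 + 11 × 60 + 42) = 702.
Frame index = 702 × 25 + 15 = 17565.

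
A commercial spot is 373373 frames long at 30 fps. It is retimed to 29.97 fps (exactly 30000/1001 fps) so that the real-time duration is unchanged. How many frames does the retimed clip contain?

Target frames = source frames × (target rate / source rate) = 373373 × (30000/1001)/(30) = 373373 × 1000/1001 = 373000.

373000 frames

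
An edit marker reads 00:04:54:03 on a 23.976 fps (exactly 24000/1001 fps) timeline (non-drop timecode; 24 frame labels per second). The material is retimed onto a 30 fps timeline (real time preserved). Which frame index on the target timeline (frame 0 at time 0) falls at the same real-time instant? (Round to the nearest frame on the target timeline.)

Source frame index: (0×3600 + 4×60 + 54) × 24 + 3 = 7059.
Real time: 7059 / (24000/1001) = 2355353/8000 s.
Target frame: (2355353/8000) × (30) = 7066059/800 ≈ 8832.574 → 8833.

frame 8833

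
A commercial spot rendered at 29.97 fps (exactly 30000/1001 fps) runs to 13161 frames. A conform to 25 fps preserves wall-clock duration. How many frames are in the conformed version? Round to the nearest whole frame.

Frames at target rate = 13161 × (25) / (30000/1001) = 4391387/400 ≈ 10978.468.
Nearest whole frame: 10978.

10978 frames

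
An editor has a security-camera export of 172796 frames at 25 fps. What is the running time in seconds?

6911.84 seconds

Running time = 172796 / (25) = 6911.84 s.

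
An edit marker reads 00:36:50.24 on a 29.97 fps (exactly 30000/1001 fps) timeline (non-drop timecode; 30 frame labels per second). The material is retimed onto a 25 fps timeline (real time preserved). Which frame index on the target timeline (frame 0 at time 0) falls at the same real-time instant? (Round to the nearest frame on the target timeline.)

Source frame index: (0×3600 + 36×60 + 50) × 30 + 24 = 66324.
Real time: 66324 / (30000/1001) = 5532527/2500 s.
Target frame: (5532527/2500) × (25) = 5532527/100 ≈ 55325.270 → 55325.

frame 55325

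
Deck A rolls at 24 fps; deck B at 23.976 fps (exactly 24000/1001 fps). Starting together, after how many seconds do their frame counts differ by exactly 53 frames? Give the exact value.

The gap grows by |24000/1001 − 24| = 24/1001 frames per second.
Time for a 53-frame gap: 53 ÷ (24/1001) = 53053/24 s.

53053/24 seconds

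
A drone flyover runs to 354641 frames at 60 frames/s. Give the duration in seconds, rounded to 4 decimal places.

5910.6833 seconds

Running time = 354641 × 1/60 = 354641/60 s ≈ 5910.6833 s.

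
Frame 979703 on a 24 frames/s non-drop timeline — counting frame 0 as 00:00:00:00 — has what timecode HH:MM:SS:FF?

979703 ÷ 24 = 40820 full seconds, remainder 23 frames.
40820 s = 11 h 20 min 20 s.
Timecode: 11:20:20:23.

11:20:20:23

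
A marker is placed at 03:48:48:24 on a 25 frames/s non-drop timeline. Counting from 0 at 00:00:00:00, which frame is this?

frame 343224

Total seconds to the label: (3 × 3600 + 48 × 60 + 48) = 13728.
Frame index = 13728 × 25 + 24 = 343224.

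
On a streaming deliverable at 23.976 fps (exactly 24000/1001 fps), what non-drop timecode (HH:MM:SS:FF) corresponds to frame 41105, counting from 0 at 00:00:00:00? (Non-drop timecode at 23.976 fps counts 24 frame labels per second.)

41105 ÷ 24 = 1712 full seconds, remainder 17 frames.
1712 s = 0 h 28 min 32 s.
Timecode: 00:28:32:17.

00:28:32:17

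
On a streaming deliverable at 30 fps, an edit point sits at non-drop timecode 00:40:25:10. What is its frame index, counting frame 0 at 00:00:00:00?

72760

Total seconds to the label: (0 × 3600 + 40 × 60 + 25) = 2425.
Frame index = 2425 × 30 + 10 = 72760.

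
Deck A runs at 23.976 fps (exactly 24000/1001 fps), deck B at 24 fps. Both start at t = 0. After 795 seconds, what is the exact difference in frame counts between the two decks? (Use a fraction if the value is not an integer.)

19080/1001 frames

A emits 24000/1001 × 795 = 19080000/1001 frames; B emits 24 × 795 = 19080.
Difference = 19080/1001 frames (≈ 19.0609); B is ahead of A.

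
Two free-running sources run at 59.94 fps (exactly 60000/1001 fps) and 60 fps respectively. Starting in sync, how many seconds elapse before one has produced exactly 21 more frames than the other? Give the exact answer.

The gap grows by |60 − 60000/1001| = 60/1001 frames per second.
Time for a 21-frame gap: 21 ÷ (60/1001) = 350.35 s.

350.35 seconds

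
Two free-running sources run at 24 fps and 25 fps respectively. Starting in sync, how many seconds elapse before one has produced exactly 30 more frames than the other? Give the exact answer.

30 seconds

The gap grows by |25 − 24| = 1 frame per second.
Time for a 30-frame gap: 30 ÷ (1) = 30 s.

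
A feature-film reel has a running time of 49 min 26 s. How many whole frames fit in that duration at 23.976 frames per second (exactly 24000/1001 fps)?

71112 frames

49 min 26 s = 2966 s.
Frames = 2966 × 24000/1001 = 71184000/1001 ≈ 71112.8871.
Complete frames: 71112.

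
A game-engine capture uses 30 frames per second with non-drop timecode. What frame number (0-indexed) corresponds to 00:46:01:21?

Total seconds to the label: (0 × 3600 + 46 × 60 + 1) = 2761.
Frame index = 2761 × 30 + 21 = 82851.

frame 82851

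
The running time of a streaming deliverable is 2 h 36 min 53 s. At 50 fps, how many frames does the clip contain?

470650 frames

2 h 36 min 53 s = 9413 s.
Frames = 9413 × 50 = 470650.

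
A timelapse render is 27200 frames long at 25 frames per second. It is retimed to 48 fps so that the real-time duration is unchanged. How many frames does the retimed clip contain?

Target frames = source frames × (target rate / source rate) = 27200 × (48)/(25) = 27200 × 48/25 = 52224.

52224 frames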